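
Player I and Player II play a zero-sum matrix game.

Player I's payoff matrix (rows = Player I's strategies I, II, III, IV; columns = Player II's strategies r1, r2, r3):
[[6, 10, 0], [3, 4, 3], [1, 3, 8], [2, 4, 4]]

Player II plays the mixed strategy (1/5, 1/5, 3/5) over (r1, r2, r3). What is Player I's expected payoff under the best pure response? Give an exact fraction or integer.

I: (6)·(1/5) + (10)·(1/5) + (0)·(3/5) = 16/5.
II: (3)·(1/5) + (4)·(1/5) + (3)·(3/5) = 16/5.
III: (1)·(1/5) + (3)·(1/5) + (8)·(3/5) = 28/5.
IV: (2)·(1/5) + (4)·(1/5) + (4)·(3/5) = 18/5.
The best pure response is III with expected payoff 28/5.

28/5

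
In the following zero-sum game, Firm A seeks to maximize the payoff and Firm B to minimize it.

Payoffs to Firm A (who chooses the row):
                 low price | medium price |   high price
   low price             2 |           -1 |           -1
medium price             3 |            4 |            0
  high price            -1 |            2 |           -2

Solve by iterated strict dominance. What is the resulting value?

Column low price is strictly dominated by high price for Firm B (-1<2, 0<3, -2<-1); eliminate low price.
Row low price is strictly dominated by row medium price (4>-1, 0>-1); eliminate low price.
Column medium price is strictly dominated by high price for Firm B (0<4, -2<2); eliminate medium price.
Row high price is strictly dominated by row medium price (0>-2); eliminate high price.
Only (medium price, high price) remains, with payoff 0.

0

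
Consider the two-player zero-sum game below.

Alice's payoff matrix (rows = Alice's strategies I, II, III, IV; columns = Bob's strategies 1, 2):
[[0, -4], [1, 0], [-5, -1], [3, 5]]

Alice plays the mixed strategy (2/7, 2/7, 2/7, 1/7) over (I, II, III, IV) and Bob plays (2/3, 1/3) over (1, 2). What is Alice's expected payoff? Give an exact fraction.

-5/7

Against (2/3, 1/3), each row's expected payoff is I: -4/3; II: 2/3; III: -11/3; IV: 11/3.
Taking the (2/7, 2/7, 2/7, 1/7)-weighted average: (2/7)·(-4/3) + (2/7)·(2/3) + (2/7)·(-11/3) + (1/7)·(11/3) = -5/7.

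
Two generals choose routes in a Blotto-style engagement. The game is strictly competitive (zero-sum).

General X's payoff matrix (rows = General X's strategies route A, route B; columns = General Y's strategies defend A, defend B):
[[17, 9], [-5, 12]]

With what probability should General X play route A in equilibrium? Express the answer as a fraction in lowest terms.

17/25

Row minima are 9 and -5, so General X's maximin is 9; column maxima are 17 and 12, so General Y's minimax is 12. These differ, so the equilibrium is in mixed strategies.
Let General X play route A with probability p. General Y is indifferent when 17p − 5(1−p) = 9p + 12(1−p), giving p = 17/25.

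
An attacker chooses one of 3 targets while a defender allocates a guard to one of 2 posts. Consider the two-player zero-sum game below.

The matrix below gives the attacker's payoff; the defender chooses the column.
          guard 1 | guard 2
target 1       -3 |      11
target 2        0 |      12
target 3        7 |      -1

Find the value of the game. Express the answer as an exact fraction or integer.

Row target 1 is strictly dominated by row target 2, so the attacker never plays it.
The remaining 2×2 game on (target 2, target 3) × (guard 1, guard 2) has no saddle point. Let the attacker play target 2 with probability p; indifference gives 7(1−p) = 12p − (1−p), so p = 2/5.
Similarly the defender's optimal q on guard 1 is 13/20, and the value is 0·(13/20) + (12)·(7/20) = 21/5.

21/5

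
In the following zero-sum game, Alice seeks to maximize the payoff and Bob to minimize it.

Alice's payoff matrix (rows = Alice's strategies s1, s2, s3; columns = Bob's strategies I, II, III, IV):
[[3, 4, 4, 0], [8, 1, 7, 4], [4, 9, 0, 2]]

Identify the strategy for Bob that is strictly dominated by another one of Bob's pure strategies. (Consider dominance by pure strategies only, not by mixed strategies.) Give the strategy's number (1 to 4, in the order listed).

1

Bob prefers columns that give Alice less. Compare I with IV: 0 < 3, 4 < 8, 2 < 4.
So IV strictly dominates I for Bob; I is strictly dominated.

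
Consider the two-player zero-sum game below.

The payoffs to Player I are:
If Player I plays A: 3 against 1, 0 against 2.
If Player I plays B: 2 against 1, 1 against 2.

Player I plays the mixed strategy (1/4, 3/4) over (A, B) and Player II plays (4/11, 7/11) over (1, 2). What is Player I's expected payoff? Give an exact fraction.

57/44

Against (4/11, 7/11), each row's expected payoff is A: 12/11; B: 15/11.
Taking the (1/4, 3/4)-weighted average: (1/4)·(12/11) + (3/4)·(15/11) = 57/44.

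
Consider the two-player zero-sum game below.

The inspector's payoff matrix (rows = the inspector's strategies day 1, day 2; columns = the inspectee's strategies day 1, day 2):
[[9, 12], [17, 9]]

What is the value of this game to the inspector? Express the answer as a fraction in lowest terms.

Row minima are 9 and 9, so the inspector's maximin is 9; column maxima are 17 and 12, so the inspectee's minimax is 12. These differ, so the equilibrium is in mixed strategies.
Let the inspector play day 1 with probability p. The inspectee is indifferent when 9p + 17(1−p) = 12p + 9(1−p), giving p = 8/11.
Let the inspectee play day 1 with probability q. The inspector is indifferent when 9q + 12(1−q) = 17q + 9(1−q), giving q = 3/11.
The value is 9·(3/11) + (12)·(8/11) = 123/11.

123/11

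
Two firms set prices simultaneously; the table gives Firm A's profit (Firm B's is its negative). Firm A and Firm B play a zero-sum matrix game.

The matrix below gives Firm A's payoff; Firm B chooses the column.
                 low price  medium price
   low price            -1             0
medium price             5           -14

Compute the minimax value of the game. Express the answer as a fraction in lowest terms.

Row minima are -1 and -14, so Firm A's maximin is -1; column maxima are 5 and 0, so Firm B's minimax is 0. These differ, so the equilibrium is in mixed strategies.
Let Firm A play low price with probability p. Firm B is indifferent when −p + 5(1−p) = −14(1−p), giving p = 19/20.
Let Firm B play low price with probability q. Firm A is indifferent when −q = 5q − 14(1−q), giving q = 7/10.
The value is -1·(7/10) + (0)·(3/10) = -7/10.

-7/10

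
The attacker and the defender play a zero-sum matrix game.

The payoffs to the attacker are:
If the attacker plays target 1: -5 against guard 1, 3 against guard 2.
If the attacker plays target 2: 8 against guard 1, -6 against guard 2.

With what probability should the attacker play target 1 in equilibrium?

7/11

Row minima are -5 and -6, so the attacker's maximin is -5; column maxima are 8 and 3, so the defender's minimax is 3. These differ, so the equilibrium is in mixed strategies.
Let the attacker play target 1 with probability p. The defender is indifferent when −5p + 8(1−p) = 3p − 6(1−p), giving p = 7/11.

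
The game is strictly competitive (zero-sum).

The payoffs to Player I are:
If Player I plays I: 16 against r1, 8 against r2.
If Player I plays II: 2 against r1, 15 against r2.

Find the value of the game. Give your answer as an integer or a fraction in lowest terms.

Row minima are 8 and 2, so Player I's maximin is 8; column maxima are 16 and 15, so Player II's minimax is 15. These differ, so the equilibrium is in mixed strategies.
Let Player I play I with probability p. Player II is indifferent when 16p + 2(1−p) = 8p + 15(1−p), giving p = 13/21.
Let Player II play r1 with probability q. Player I is indifferent when 16q + 8(1−q) = 2q + 15(1−q), giving q = 1/3.
The value is 16·(1/3) + (8)·(2/3) = 32/3.

32/3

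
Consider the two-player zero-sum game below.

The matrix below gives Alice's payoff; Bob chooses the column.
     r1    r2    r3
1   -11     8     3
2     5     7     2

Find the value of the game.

37/17

Column r2 is strictly dominated by r3 for Bob (it gives Alice more in every row).
The remaining 2×2 game on (1, 2) × (r1, r3) has no saddle point. Let Alice play 1 with probability p; indifference gives −11p + 5(1−p) = 3p + 2(1−p), so p = 3/17.
Similarly Bob's optimal q on r1 is 1/17, and the value is -11·(1/17) + (3)·(16/17) = 37/17.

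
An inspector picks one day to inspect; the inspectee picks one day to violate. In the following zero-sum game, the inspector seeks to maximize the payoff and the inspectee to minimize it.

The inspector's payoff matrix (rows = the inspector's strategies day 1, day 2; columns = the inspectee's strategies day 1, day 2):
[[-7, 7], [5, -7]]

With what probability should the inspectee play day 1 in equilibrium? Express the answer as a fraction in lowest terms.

7/13

Row minima are -7 and -7, so the inspector's maximin is -7; column maxima are 5 and 7, so the inspectee's minimax is 5. These differ, so the equilibrium is in mixed strategies.
Let the inspectee play day 1 with probability q. The inspector is indifferent when −7q + 7(1−q) = 5q − 7(1−q), giving q = 7/13.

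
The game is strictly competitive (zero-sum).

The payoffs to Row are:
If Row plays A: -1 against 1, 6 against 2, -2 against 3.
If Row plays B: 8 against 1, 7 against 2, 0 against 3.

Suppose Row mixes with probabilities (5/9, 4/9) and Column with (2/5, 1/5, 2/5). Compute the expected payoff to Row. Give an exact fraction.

Against (2/5, 1/5, 2/5), each row's expected payoff is A: 0; B: 23/5.
Taking the (5/9, 4/9)-weighted average: (5/9)·(0) + (4/9)·(23/5) = 92/45.

92/45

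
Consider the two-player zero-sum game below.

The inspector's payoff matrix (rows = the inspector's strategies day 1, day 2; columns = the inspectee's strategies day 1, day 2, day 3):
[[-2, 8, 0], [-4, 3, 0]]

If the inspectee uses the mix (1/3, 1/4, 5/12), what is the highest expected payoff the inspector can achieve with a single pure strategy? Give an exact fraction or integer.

4/3

day 1: (-2)·(1/3) + (8)·(1/4) + (0)·(5/12) = 4/3.
day 2: (-4)·(1/3) + (3)·(1/4) + (0)·(5/12) = -7/12.
The best pure response is day 1 with expected payoff 4/3.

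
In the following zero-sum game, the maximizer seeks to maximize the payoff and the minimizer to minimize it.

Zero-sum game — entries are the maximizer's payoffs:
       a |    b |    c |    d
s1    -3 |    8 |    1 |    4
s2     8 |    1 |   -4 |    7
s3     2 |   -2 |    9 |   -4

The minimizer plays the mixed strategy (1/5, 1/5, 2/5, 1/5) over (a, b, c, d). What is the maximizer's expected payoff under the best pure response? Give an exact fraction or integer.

s1: (-3)·(1/5) + (8)·(1/5) + (1)·(2/5) + (4)·(1/5) = 11/5.
s2: (8)·(1/5) + (1)·(1/5) + (-4)·(2/5) + (7)·(1/5) = 8/5.
s3: (2)·(1/5) + (-2)·(1/5) + (9)·(2/5) + (-4)·(1/5) = 14/5.
The best pure response is s3 with expected payoff 14/5.

14/5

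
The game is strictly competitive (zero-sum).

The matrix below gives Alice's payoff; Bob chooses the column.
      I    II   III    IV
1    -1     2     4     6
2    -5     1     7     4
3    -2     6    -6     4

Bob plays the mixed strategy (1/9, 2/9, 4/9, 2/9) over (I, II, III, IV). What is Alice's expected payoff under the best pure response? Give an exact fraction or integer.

1: (-1)·(1/9) + (2)·(2/9) + (4)·(4/9) + (6)·(2/9) = 31/9.
2: (-5)·(1/9) + (1)·(2/9) + (7)·(4/9) + (4)·(2/9) = 11/3.
3: (-2)·(1/9) + (6)·(2/9) + (-6)·(4/9) + (4)·(2/9) = -2/3.
The best pure response is 2 with expected payoff 11/3.

11/3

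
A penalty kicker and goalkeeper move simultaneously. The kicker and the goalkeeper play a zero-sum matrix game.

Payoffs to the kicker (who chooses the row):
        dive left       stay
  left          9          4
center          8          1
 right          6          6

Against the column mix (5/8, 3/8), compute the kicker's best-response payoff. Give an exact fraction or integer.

left: (9)·(5/8) + (4)·(3/8) = 57/8.
center: (8)·(5/8) + (1)·(3/8) = 43/8.
right: (6)·(5/8) + (6)·(3/8) = 6.
The best pure response is left with expected payoff 57/8.

57/8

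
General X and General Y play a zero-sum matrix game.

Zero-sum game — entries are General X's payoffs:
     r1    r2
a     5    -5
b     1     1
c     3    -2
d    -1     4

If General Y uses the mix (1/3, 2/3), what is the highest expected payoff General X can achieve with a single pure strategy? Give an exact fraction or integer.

a: (5)·(1/3) + (-5)·(2/3) = -5/3.
b: (1)·(1/3) + (1)·(2/3) = 1.
c: (3)·(1/3) + (-2)·(2/3) = -1/3.
d: (-1)·(1/3) + (4)·(2/3) = 7/3.
The best pure response is d with expected payoff 7/3.

7/3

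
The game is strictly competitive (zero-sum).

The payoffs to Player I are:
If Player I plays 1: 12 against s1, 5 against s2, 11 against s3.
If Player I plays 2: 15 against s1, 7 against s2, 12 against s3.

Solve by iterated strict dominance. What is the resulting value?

Row 1 is strictly dominated by row 2 (15>12, 7>5, 12>11); eliminate 1.
Column s1 is strictly dominated by s2 for Player II (7<15); eliminate s1.
Column s3 is strictly dominated by s2 for Player II (7<12); eliminate s3.
Only (2, s2) remains, with payoff 7.

7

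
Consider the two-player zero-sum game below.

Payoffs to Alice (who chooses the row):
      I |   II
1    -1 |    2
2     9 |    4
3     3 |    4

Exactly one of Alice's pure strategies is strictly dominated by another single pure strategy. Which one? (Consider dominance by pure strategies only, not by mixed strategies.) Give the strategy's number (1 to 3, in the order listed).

1

Compare 1 with 2: 9 > -1, 4 > 2.
So 2 strictly dominates 1 for Alice; 1 is strictly dominated.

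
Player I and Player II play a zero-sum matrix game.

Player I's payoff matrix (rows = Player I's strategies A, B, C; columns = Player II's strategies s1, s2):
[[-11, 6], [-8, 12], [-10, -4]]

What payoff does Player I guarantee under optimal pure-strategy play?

Row minima: -11, -8, -10 → Player I's maximin is -8.
Column maxima: -8, 12 → Player II's minimax is -8.
They coincide at (B, s1), so the value is -8.

-8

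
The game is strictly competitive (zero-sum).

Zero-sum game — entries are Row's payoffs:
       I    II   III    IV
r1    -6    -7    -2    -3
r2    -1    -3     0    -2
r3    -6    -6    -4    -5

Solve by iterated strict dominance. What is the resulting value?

-3

Column III is strictly dominated by I for Column (-6<-2, -1<0, -6<-4); eliminate III.
Column IV is strictly dominated by II for Column (-7<-3, -3<-2, -6<-5); eliminate IV.
Row r3 is strictly dominated by row r2 (-1>-6, -3>-6); eliminate r3.
Column I is strictly dominated by II for Column (-7<-6, -3<-1); eliminate I.
Row r1 is strictly dominated by row r2 (-3>-7); eliminate r1.
Only (r2, II) remains, with payoff -3.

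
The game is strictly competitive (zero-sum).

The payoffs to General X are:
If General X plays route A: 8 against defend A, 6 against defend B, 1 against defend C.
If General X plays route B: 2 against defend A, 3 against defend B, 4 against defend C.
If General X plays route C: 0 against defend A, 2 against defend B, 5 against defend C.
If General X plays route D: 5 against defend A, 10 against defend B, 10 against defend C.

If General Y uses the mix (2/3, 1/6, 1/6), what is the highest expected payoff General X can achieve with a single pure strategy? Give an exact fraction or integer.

route A: (8)·(2/3) + (6)·(1/6) + (1)·(1/6) = 13/2.
route B: (2)·(2/3) + (3)·(1/6) + (4)·(1/6) = 5/2.
route C: (0)·(2/3) + (2)·(1/6) + (5)·(1/6) = 7/6.
route D: (5)·(2/3) + (10)·(1/6) + (10)·(1/6) = 20/3.
The best pure response is route D with expected payoff 20/3.

20/3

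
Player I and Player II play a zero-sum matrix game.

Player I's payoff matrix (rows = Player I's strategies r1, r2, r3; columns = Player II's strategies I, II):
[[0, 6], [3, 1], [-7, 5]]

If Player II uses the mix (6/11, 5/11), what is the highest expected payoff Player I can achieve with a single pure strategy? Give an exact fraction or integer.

30/11

r1: (0)·(6/11) + (6)·(5/11) = 30/11.
r2: (3)·(6/11) + (1)·(5/11) = 23/11.
r3: (-7)·(6/11) + (5)·(5/11) = -17/11.
The best pure response is r1 with expected payoff 30/11.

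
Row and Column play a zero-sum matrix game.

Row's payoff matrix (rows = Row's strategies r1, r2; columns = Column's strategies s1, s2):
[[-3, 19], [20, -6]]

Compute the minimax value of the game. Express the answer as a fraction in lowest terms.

Row minima are -3 and -6, so Row's maximin is -3; column maxima are 20 and 19, so Column's minimax is 19. These differ, so the equilibrium is in mixed strategies.
Let Row play r1 with probability p. Column is indifferent when −3p + 20(1−p) = 19p − 6(1−p), giving p = 13/24.
Let Column play s1 with probability q. Row is indifferent when −3q + 19(1−q) = 20q − 6(1−q), giving q = 25/48.
The value is -3·(25/48) + (19)·(23/48) = 181/24.

181/24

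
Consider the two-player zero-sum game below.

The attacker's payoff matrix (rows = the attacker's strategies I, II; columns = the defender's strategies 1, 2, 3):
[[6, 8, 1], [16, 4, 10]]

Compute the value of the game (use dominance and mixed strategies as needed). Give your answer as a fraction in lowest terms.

Column 1 is strictly dominated by 3 for the defender (it gives the attacker more in every row).
The remaining 2×2 game on (I, II) × (2, 3) has no saddle point. Let the attacker play I with probability p; indifference gives 8p + 4(1−p) = p + 10(1−p), so p = 6/13.
Similarly the defender's optimal q on 2 is 9/13, and the value is 8·(9/13) + (1)·(4/13) = 76/13.

76/13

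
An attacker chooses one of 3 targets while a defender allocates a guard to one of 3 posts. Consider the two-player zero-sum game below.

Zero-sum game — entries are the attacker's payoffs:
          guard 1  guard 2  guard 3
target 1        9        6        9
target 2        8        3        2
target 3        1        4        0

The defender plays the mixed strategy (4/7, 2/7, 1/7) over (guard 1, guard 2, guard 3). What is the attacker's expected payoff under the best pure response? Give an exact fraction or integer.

57/7

target 1: (9)·(4/7) + (6)·(2/7) + (9)·(1/7) = 57/7.
target 2: (8)·(4/7) + (3)·(2/7) + (2)·(1/7) = 40/7.
target 3: (1)·(4/7) + (4)·(2/7) + (0)·(1/7) = 12/7.
The best pure response is target 1 with expected payoff 57/7.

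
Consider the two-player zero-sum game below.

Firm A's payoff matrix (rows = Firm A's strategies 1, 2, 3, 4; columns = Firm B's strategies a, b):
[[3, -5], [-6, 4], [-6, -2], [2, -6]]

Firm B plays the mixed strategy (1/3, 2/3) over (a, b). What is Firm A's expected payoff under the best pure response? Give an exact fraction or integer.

2/3

1: (3)·(1/3) + (-5)·(2/3) = -7/3.
2: (-6)·(1/3) + (4)·(2/3) = 2/3.
3: (-6)·(1/3) + (-2)·(2/3) = -10/3.
4: (2)·(1/3) + (-6)·(2/3) = -10/3.
The best pure response is 2 with expected payoff 2/3.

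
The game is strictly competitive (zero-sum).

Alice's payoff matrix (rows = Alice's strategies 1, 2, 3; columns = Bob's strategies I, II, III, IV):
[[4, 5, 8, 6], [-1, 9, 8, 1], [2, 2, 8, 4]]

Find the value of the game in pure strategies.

4

Row minima: 4, -1, 2 → Alice's maximin is 4.
Column maxima: 4, 9, 8, 6 → Bob's minimax is 4.
They coincide at (1, I), so the value is 4.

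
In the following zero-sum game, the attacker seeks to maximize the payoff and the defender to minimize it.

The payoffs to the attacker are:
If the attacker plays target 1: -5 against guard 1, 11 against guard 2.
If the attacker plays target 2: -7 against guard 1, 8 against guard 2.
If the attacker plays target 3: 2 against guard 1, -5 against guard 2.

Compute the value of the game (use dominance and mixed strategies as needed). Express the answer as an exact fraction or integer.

-3/23

Row target 2 is strictly dominated by row target 1, so the attacker never plays it.
The remaining 2×2 game on (target 1, target 3) × (guard 1, guard 2) has no saddle point. Let the attacker play target 1 with probability p; indifference gives −5p + 2(1−p) = 11p − 5(1−p), so p = 7/23.
Similarly the defender's optimal q on guard 1 is 16/23, and the value is -5·(16/23) + (11)·(7/23) = -3/23.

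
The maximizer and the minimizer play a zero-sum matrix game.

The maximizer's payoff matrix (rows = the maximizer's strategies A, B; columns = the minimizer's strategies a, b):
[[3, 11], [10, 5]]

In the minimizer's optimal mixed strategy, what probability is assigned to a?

Row minima are 3 and 5, so the maximizer's maximin is 5; column maxima are 10 and 11, so the minimizer's minimax is 10. These differ, so the equilibrium is in mixed strategies.
Let the minimizer play a with probability q. The maximizer is indifferent when 3q + 11(1−q) = 10q + 5(1−q), giving q = 6/13.

6/13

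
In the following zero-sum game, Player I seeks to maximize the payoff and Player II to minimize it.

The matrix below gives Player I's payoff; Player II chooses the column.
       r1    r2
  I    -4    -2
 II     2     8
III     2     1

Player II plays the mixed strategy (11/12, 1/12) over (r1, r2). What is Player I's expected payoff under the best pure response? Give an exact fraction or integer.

I: (-4)·(11/12) + (-2)·(1/12) = -23/6.
II: (2)·(11/12) + (8)·(1/12) = 5/2.
III: (2)·(11/12) + (1)·(1/12) = 23/12.
The best pure response is II with expected payoff 5/2.

5/2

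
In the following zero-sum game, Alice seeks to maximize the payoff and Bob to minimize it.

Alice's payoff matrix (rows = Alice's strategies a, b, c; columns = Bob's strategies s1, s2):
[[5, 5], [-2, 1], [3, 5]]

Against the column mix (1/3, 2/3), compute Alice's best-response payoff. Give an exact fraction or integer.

a: (5)·(1/3) + (5)·(2/3) = 5.
b: (-2)·(1/3) + (1)·(2/3) = 0.
c: (3)·(1/3) + (5)·(2/3) = 13/3.
The best pure response is a with expected payoff 5.

5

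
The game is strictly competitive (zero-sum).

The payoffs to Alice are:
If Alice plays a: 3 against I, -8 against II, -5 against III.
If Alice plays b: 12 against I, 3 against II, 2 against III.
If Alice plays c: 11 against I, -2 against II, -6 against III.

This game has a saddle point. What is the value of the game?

Row minima: -8, 2, -6 → Alice's maximin is 2.
Column maxima: 12, 3, 2 → Bob's minimax is 2.
They coincide at (b, III), so the value is 2.

2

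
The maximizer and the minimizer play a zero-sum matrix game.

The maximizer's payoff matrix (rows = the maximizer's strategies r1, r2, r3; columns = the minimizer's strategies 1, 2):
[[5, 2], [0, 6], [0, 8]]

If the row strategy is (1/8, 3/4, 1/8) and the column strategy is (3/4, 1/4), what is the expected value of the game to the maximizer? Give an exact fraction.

Against (3/4, 1/4), each row's expected payoff is r1: 17/4; r2: 3/2; r3: 2.
Taking the (1/8, 3/4, 1/8)-weighted average: (1/8)·(17/4) + (3/4)·(3/2) + (1/8)·(2) = 61/32.

61/32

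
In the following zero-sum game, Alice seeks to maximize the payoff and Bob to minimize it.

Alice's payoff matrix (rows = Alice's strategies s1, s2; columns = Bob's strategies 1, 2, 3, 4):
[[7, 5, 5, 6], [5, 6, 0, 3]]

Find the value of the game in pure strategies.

Row minima: 5, 0 → Alice's maximin is 5.
Column maxima: 7, 6, 5, 6 → Bob's minimax is 5.
They coincide at (s1, 3), so the value is 5.

5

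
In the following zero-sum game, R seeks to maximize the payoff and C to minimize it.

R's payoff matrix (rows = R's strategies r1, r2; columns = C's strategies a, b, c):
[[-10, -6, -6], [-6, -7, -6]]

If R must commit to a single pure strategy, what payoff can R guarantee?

The worst-case payoff for each row is r1: -10, r2: -7.
The best of these is -7.

-7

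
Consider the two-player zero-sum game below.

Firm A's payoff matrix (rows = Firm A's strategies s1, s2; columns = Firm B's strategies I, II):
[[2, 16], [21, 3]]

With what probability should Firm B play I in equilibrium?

13/32

Row minima are 2 and 3, so Firm A's maximin is 3; column maxima are 21 and 16, so Firm B's minimax is 16. These differ, so the equilibrium is in mixed strategies.
Let Firm B play I with probability q. Firm A is indifferent when 2q + 16(1−q) = 21q + 3(1−q), giving q = 13/32.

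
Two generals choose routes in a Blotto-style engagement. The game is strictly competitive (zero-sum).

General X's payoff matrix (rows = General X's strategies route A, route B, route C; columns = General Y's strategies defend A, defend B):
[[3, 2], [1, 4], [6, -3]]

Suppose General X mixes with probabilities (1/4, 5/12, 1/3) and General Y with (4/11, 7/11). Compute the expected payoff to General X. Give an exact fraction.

Against (4/11, 7/11), each row's expected payoff is route A: 26/11; route B: 32/11; route C: 3/11.
Taking the (1/4, 5/12, 1/3)-weighted average: (1/4)·(26/11) + (5/12)·(32/11) + (1/3)·(3/11) = 125/66.

125/66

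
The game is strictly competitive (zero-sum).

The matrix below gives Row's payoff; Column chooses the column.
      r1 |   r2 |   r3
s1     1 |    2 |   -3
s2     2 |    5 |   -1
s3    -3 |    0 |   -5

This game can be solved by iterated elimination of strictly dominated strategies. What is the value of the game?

-1

Row s1 is strictly dominated by row s2 (2>1, 5>2, -1>-3); eliminate s1.
Row s3 is strictly dominated by row s2 (2>-3, 5>0, -1>-5); eliminate s3.
Column r2 is strictly dominated by r1 for Column (2<5); eliminate r2.
Column r1 is strictly dominated by r3 for Column (-1<2); eliminate r1.
Only (s2, r3) remains, with payoff -1.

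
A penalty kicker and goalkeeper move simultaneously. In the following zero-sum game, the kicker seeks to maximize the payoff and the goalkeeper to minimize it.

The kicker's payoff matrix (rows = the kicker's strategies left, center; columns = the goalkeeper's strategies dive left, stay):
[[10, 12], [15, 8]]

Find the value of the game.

100/9

Row minima are 10 and 8, so the kicker's maximin is 10; column maxima are 15 and 12, so the goalkeeper's minimax is 12. These differ, so the equilibrium is in mixed strategies.
Let the kicker play left with probability p. The goalkeeper is indifferent when 10p + 15(1−p) = 12p + 8(1−p), giving p = 7/9.
Let the goalkeeper play dive left with probability q. The kicker is indifferent when 10q + 12(1−q) = 15q + 8(1−q), giving q = 4/9.
The value is 10·(4/9) + (12)·(5/9) = 100/9.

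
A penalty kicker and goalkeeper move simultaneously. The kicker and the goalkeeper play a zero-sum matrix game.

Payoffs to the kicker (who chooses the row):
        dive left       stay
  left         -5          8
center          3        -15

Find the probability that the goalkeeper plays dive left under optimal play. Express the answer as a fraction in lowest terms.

23/31

Row minima are -5 and -15, so the kicker's maximin is -5; column maxima are 3 and 8, so the goalkeeper's minimax is 3. These differ, so the equilibrium is in mixed strategies.
Let the goalkeeper play dive left with probability q. The kicker is indifferent when −5q + 8(1−q) = 3q − 15(1−q), giving q = 23/31.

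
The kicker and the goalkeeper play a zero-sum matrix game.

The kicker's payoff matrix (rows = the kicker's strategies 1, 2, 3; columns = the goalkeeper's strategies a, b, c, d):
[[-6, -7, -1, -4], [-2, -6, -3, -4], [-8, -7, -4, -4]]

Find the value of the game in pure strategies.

-6

Row minima: -7, -6, -8 → the kicker's maximin is -6.
Column maxima: -2, -6, -1, -4 → the goalkeeper's minimax is -6.
They coincide at (2, b), so the value is -6.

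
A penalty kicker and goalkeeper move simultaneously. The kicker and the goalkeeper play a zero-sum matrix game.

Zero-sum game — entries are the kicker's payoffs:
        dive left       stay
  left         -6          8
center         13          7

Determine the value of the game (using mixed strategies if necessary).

73/10

Row minima are -6 and 7, so the kicker's maximin is 7; column maxima are 13 and 8, so the goalkeeper's minimax is 8. These differ, so the equilibrium is in mixed strategies.
Let the kicker play left with probability p. The goalkeeper is indifferent when −6p + 13(1−p) = 8p + 7(1−p), giving p = 3/10.
Let the goalkeeper play dive left with probability q. The kicker is indifferent when −6q + 8(1−q) = 13q + 7(1−q), giving q = 1/20.
The value is -6·(1/20) + (8)·(19/20) = 73/10.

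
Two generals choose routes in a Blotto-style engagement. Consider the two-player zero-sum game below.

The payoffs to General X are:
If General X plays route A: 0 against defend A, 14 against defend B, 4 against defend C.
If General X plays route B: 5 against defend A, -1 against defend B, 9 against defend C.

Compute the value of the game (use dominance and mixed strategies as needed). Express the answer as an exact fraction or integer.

7/2

Column defend C is strictly dominated by defend A for General Y (it gives General X more in every row).
The remaining 2×2 game on (route A, route B) × (defend A, defend B) has no saddle point. Let General X play route A with probability p; indifference gives 5(1−p) = 14p − (1−p), so p = 3/10.
Similarly General Y's optimal q on defend A is 3/4, and the value is 0·(3/4) + (14)·(1/4) = 7/2.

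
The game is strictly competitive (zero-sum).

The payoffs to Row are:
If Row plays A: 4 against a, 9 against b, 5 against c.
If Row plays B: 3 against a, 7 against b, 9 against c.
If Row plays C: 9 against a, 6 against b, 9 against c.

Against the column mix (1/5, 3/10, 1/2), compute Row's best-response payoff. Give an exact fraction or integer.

A: (4)·(1/5) + (9)·(3/10) + (5)·(1/2) = 6.
B: (3)·(1/5) + (7)·(3/10) + (9)·(1/2) = 36/5.
C: (9)·(1/5) + (6)·(3/10) + (9)·(1/2) = 81/10.
The best pure response is C with expected payoff 81/10.

81/10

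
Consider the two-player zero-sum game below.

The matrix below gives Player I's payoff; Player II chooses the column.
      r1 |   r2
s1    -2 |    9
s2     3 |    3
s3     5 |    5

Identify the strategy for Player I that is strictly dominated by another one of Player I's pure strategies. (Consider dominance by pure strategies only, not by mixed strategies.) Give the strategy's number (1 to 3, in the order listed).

Compare s2 with s3: 5 > 3, 5 > 3.
So s3 strictly dominates s2 for Player I; s2 is strictly dominated.

2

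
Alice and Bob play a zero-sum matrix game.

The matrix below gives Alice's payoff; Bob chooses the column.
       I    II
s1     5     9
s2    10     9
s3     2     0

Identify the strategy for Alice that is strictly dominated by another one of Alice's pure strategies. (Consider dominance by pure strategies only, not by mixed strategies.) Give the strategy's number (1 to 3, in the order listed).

3

Compare s3 with s1: 5 > 2, 9 > 0.
So s1 strictly dominates s3 for Alice; s3 is strictly dominated.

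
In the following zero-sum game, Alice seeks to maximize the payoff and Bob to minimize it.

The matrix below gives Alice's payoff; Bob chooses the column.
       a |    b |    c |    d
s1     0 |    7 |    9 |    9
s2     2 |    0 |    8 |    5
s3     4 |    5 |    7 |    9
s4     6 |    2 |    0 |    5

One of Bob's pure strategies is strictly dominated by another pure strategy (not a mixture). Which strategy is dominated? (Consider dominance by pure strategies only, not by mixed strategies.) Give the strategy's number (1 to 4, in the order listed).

Bob prefers columns that give Alice less. Compare d with b: 7 < 9, 0 < 5, 5 < 9, 2 < 5.
So b strictly dominates d for Bob; d is strictly dominated.

4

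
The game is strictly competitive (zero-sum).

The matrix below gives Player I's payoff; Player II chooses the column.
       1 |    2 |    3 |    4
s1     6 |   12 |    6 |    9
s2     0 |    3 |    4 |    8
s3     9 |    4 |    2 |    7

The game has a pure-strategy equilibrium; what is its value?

6

Row minima: 6, 0, 2 → Player I's maximin is 6.
Column maxima: 9, 12, 6, 9 → Player II's minimax is 6.
They coincide at (s1, 3), so the value is 6.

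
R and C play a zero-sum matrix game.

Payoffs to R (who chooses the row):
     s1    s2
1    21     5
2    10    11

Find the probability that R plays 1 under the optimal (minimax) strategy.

Row minima are 5 and 10, so R's maximin is 10; column maxima are 21 and 11, so C's minimax is 11. These differ, so the equilibrium is in mixed strategies.
Let R play 1 with probability p. C is indifferent when 21p + 10(1−p) = 5p + 11(1−p), giving p = 1/17.

1/17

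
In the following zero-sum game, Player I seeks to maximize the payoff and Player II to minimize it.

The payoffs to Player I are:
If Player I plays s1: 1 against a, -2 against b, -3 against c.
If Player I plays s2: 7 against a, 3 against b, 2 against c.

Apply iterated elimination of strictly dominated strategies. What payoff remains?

Row s1 is strictly dominated by row s2 (7>1, 3>-2, 2>-3); eliminate s1.
Column a is strictly dominated by b for Player II (3<7); eliminate a.
Column b is strictly dominated by c for Player II (2<3); eliminate b.
Only (s2, c) remains, with payoff 2.

2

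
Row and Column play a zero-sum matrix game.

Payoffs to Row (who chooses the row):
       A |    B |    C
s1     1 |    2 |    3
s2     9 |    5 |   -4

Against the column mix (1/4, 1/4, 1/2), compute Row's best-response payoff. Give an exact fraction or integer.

s1: (1)·(1/4) + (2)·(1/4) + (3)·(1/2) = 9/4.
s2: (9)·(1/4) + (5)·(1/4) + (-4)·(1/2) = 3/2.
The best pure response is s1 with expected payoff 9/4.

9/4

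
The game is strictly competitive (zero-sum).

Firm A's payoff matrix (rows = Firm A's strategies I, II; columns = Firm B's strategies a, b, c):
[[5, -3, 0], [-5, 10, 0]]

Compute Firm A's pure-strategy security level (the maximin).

-3

The worst-case payoff for each row is I: -3, II: -5.
The best of these is -3.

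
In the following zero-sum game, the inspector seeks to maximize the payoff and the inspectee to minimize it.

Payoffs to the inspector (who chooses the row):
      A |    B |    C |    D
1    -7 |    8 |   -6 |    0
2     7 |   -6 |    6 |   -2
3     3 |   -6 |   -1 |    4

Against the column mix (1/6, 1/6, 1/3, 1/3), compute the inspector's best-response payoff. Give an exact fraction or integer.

3/2

1: (-7)·(1/6) + (8)·(1/6) + (-6)·(1/3) + (0)·(1/3) = -11/6.
2: (7)·(1/6) + (-6)·(1/6) + (6)·(1/3) + (-2)·(1/3) = 3/2.
3: (3)·(1/6) + (-6)·(1/6) + (-1)·(1/3) + (4)·(1/3) = 1/2.
The best pure response is 2 with expected payoff 3/2.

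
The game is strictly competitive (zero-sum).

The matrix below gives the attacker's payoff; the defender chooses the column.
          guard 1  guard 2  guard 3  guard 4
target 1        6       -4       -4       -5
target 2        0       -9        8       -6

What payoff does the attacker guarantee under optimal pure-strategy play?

Row minima: -5, -9 → the attacker's maximin is -5.
Column maxima: 6, -4, 8, -5 → the defender's minimax is -5.
They coincide at (target 1, guard 4), so the value is -5.

-5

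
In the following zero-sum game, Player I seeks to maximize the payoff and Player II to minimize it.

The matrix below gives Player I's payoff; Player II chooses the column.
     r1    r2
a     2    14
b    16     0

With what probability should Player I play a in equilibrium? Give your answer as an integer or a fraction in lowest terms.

Row minima are 2 and 0, so Player I's maximin is 2; column maxima are 16 and 14, so Player II's minimax is 14. These differ, so the equilibrium is in mixed strategies.
Let Player I play a with probability p. Player II is indifferent when 2p + 16(1−p) = 14p, giving p = 4/7.

4/7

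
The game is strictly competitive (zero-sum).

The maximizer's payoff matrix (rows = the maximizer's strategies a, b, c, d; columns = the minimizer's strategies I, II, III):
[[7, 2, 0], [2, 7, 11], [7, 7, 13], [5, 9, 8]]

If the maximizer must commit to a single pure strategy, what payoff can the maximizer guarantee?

The worst-case payoff for each row is a: 0, b: 2, c: 7, d: 5.
The best of these is 7.

7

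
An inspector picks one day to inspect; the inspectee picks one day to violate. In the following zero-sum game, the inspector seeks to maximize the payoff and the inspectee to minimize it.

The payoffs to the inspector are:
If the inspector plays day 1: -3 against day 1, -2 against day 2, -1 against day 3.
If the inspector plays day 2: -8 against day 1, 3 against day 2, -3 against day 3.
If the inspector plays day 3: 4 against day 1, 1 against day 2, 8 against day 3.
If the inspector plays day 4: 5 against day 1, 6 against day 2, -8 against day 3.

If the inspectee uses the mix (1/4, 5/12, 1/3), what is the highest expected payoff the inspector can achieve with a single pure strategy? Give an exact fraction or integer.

49/12

day 1: (-3)·(1/4) + (-2)·(5/12) + (-1)·(1/3) = -23/12.
day 2: (-8)·(1/4) + (3)·(5/12) + (-3)·(1/3) = -7/4.
day 3: (4)·(1/4) + (1)·(5/12) + (8)·(1/3) = 49/12.
day 4: (5)·(1/4) + (6)·(5/12) + (-8)·(1/3) = 13/12.
The best pure response is day 3 with expected payoff 49/12.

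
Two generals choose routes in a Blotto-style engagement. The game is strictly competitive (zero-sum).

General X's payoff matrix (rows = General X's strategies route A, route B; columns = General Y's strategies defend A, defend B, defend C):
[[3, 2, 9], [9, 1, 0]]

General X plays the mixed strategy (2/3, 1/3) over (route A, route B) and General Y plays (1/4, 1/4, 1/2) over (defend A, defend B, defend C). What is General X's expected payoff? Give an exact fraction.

14/3

Against (1/4, 1/4, 1/2), each row's expected payoff is route A: 23/4; route B: 5/2.
Taking the (2/3, 1/3)-weighted average: (2/3)·(23/4) + (1/3)·(5/2) = 14/3.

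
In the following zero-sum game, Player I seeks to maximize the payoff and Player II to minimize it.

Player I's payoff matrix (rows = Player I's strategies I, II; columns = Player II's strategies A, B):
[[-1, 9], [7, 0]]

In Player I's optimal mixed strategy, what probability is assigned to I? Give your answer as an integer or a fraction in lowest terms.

Row minima are -1 and 0, so Player I's maximin is 0; column maxima are 7 and 9, so Player II's minimax is 7. These differ, so the equilibrium is in mixed strategies.
Let Player I play I with probability p. Player II is indifferent when −p + 7(1−p) = 9p, giving p = 7/17.

7/17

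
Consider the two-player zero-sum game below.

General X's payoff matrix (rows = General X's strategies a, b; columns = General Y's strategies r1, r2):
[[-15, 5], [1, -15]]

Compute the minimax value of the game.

-55/9

Row minima are -15 and -15, so General X's maximin is -15; column maxima are 1 and 5, so General Y's minimax is 1. These differ, so the equilibrium is in mixed strategies.
Let General X play a with probability p. General Y is indifferent when −15p + (1−p) = 5p − 15(1−p), giving p = 4/9.
Let General Y play r1 with probability q. General X is indifferent when −15q + 5(1−q) = q − 15(1−q), giving q = 5/9.
The value is -15·(5/9) + (5)·(4/9) = -55/9.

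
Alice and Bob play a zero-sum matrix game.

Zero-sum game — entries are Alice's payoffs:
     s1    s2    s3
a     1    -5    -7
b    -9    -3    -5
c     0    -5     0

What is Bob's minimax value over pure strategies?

-3

The worst case (largest entry) in each column is s1: 1, s2: -3, s3: 0.
The best (smallest) of these is -3.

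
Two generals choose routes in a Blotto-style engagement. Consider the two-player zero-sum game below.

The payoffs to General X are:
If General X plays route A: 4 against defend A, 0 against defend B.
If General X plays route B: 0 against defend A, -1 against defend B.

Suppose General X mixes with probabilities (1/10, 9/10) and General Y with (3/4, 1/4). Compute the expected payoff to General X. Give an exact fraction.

Against (3/4, 1/4), each row's expected payoff is route A: 3; route B: -1/4.
Taking the (1/10, 9/10)-weighted average: (1/10)·(3) + (9/10)·(-1/4) = 3/40.

3/40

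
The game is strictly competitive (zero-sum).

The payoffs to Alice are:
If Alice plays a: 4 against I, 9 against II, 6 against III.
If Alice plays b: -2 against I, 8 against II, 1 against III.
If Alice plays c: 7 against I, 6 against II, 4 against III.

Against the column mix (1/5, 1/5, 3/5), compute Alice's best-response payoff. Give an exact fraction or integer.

a: (4)·(1/5) + (9)·(1/5) + (6)·(3/5) = 31/5.
b: (-2)·(1/5) + (8)·(1/5) + (1)·(3/5) = 9/5.
c: (7)·(1/5) + (6)·(1/5) + (4)·(3/5) = 5.
The best pure response is a with expected payoff 31/5.

31/5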